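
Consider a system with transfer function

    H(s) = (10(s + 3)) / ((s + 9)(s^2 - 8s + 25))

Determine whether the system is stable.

unstable

The poles can be read from the denominator factors: s = -9, 4 + 3j, 4 - 3j.
Since the pole(s) at s = 4 + 3j, 4 - 3j lie in the right half-plane, the system is unstable.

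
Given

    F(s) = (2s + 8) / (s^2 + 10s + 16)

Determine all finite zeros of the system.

Set the numerator to zero: 2s + 8 = 0, i.e. 2·(s + 4) = 0.
So s = -4.

s = -4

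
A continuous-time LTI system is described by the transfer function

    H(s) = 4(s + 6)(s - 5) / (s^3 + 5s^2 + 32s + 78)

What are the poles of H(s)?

s = -1 ± 5j, -3

The poles are the roots of the denominator s^3 + 5s^2 + 32s + 78 = 0.
Trying s = -3: the polynomial evaluates to 0, so (s + 3) is a factor.
Dividing out leaves s^2 + 2s + 26 = 0.
The quadratic formula then gives s = -1 ± 5j.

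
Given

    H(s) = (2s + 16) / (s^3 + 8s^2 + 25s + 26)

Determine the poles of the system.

The poles are the roots of the denominator s^3 + 8s^2 + 25s + 26 = 0.
Trying s = -2: the polynomial evaluates to 0, so (s + 2) is a factor.
Dividing out leaves s^2 + 6s + 13 = 0.
The quadratic formula then gives s = -3 ± 2j.

s = -3 ± 2j, -2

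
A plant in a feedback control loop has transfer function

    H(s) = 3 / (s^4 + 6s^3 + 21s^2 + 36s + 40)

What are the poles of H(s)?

s = -2 ± 2j, -1 ± 2j

The poles are the roots of the denominator s^4 + 6s^3 + 21s^2 + 36s + 40 = 0.
No real roots exist; factor into two real quadratics: (s^2 + 4s + 8)(s^2 + 2s + 5) = 0.
Each quadratic gives a conjugate pair via the quadratic formula.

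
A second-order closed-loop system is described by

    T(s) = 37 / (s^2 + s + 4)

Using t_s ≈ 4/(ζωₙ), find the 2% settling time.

t_s ≈ 8 s

Comparing s^2 + s + 4 to s^2 + 2ζωₙs + ωₙ²: ωₙ = 2 rad/s and ζ = 1/(2·2) = 0.25.
ζωₙ = 1/2 = 0.5, so t_s ≈ 4/(ζωₙ) = 4/0.5 = 8 s.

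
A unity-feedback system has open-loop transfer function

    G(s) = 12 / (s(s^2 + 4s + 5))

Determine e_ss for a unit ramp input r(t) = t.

G(s) has one pole at the origin.
This is a Type 1 system. Kv = lim_{s→0} s·G(s) = 12/5.
e_ss = 1/Kv = 1/(12/5) = 5/12 ≈ 0.4167.

e_ss = 0.4167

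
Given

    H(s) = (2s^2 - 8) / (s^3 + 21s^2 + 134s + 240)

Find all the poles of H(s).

The poles are the roots of the denominator s^3 + 21s^2 + 134s + 240 = 0.
Trying s = -8: the polynomial evaluates to 0, so (s + 8) is a factor.
Dividing out leaves s^2 + 13s + 30 = 0.
Factoring the quadratic: (s + 3)(s + 10) = 0.

s = -8, -3, -10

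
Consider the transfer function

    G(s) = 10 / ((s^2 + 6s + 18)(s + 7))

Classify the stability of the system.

The poles can be read from the denominator factors: s = -3 ± 3j, -7.
Since all poles lie strictly in the left half-plane, the system is stable.

stable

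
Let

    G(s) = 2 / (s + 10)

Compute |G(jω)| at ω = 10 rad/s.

Substitute s = j10: numerator = 2, denominator = 10 + j10.
|G(j10)| = |2| / |10 + j10| = 2 / 14.142 ≈ 0.1414.

|G(j10)| ≈ 0.1414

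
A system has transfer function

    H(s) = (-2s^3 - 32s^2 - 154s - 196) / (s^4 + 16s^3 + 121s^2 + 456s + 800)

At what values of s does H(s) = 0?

Set the numerator to zero: -2s^3 - 32s^2 - 154s - 196 = 0, i.e. -2·(s^3 + 16s^2 + 77s + 98) = 0.
Factoring: (s + 7)^2(s + 2) = 0.

s = -7, -2, -7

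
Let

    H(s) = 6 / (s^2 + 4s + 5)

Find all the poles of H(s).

The poles are the roots of the denominator s^2 + 4s + 5 = 0.
Using the quadratic formula: s = (-4 ± √(-4))/2 = -2 ± 1j.

s = -2 + j, -2 - j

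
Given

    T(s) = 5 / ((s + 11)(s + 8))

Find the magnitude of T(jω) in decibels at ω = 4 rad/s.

|T(j4)|_dB ≈ -26.4 dB

Substitute s = j4: numerator = 5, denominator = 72 + j76.
|T(j4)| = |5| / |72 + j76| = 5 / 104.69 ≈ 0.04776.
In decibels: 20·log₁₀(0.04776) ≈ -26.4 dB.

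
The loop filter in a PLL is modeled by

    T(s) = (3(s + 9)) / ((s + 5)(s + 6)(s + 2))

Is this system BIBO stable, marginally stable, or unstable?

stable

The poles can be read from the denominator factors: s = -5, -6, -2.
Since all poles lie strictly in the left half-plane, the system is stable.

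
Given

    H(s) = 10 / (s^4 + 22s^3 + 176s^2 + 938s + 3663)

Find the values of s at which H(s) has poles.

The poles are the roots of the denominator s^4 + 22s^3 + 176s^2 + 938s + 3663 = 0.
Trying s = -11: the polynomial evaluates to 0, so (s + 11) is a factor.
Dividing out leaves s^3 + 11s^2 + 55s + 333 = 0.
This factors further as (s^2 + 2s + 37)(s + 9) = 0.

s = -1 ± 6j, -11, -9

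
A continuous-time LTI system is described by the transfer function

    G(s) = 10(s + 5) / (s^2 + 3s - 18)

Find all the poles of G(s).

s = -6, 3

The poles are the roots of the denominator s^2 + 3s - 18 = 0.
Factoring: (s + 6)(s - 3) = 0, so s = -6 and s = 3.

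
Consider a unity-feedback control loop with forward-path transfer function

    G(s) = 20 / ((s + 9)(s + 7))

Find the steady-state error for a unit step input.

G(s) has no poles at the origin.
This is a Type 0 system. Kp = lim_{s→0} G(s) = 20/63.
e_ss = 1/(1 + Kp) = 1/(1 + 20/63) = 63/83 ≈ 0.7590.

e_ss = 0.7590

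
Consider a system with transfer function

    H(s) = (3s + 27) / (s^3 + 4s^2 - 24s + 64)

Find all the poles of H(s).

s = 2 + 2j, 2 - 2j, -8

The poles are the roots of the denominator s^3 + 4s^2 - 24s + 64 = 0.
Trying s = -8: the polynomial evaluates to 0, so (s + 8) is a factor.
Dividing out leaves s^2 - 4s + 8 = 0.
The quadratic formula then gives s = 2 ± 2j.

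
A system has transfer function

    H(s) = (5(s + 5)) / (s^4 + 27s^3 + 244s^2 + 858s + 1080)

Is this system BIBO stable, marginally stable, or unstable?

stable

The denominator s^4 + 27s^3 + 244s^2 + 858s + 1080 factors as (s + 12)(s^2 + 6s + 10)(s + 9), giving poles at s = -12, -3 + j, -3 - j, -9.
Since all poles lie strictly in the left half-plane, the system is stable.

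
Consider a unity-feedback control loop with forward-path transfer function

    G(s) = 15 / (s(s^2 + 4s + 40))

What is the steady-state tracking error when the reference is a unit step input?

e_ss = 0

G(s) has one pole at the origin.
This is a Type 1 system; for a step input the steady-state error is zero.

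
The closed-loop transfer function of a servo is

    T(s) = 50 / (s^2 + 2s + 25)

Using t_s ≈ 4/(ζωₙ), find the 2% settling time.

t_s ≈ 4 s

Comparing s^2 + 2s + 25 to s^2 + 2ζωₙs + ωₙ²: ωₙ = 5 rad/s and ζ = 2/(2·5) = 0.2.
ζωₙ = 2/2 = 1, so t_s ≈ 4/(ζωₙ) = 4/1 = 4 s.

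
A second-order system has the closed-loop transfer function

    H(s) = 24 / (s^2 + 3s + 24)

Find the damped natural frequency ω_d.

ω_d ≈ 4.664 rad/s

Comparing s^2 + 3s + 24 to s^2 + 2ζωₙs + ωₙ²: ωₙ = √24 ≈ 4.899 rad/s and ζ = 3/(2·√24) ≈ 0.3062.
ζωₙ = 3/2 = 1.5, so ω_d = ωₙ√(1−ζ²) = √(ωₙ² − (ζωₙ)²) = √(24 − 1.5²) = √21.75 ≈ 4.664 rad/s.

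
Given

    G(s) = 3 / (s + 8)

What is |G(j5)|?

Substitute s = j5: numerator = 3, denominator = 8 + j5.
|G(j5)| = |3| / |8 + j5| = 3 / 9.4340 ≈ 0.3180.

|G(j5)| ≈ 0.3180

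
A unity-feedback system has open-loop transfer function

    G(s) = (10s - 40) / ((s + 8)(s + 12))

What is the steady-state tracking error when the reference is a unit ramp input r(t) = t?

G(s) has no poles at the origin.
This is a Type 0 system; Kv = lim_{s→0} s·G(s) = 0, so the steady-state error for a ramp input is infinite.

e_ss = ∞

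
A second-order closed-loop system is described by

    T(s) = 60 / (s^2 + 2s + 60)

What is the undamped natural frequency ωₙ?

Compare the denominator to the standard form s^2 + 2ζωₙs + ωₙ².
ωₙ² = 60, so ωₙ = √60 ≈ 7.746 rad/s.

ωₙ ≈ 7.746 rad/s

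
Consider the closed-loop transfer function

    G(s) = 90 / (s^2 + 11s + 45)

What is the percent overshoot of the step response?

Comparing s^2 + 11s + 45 to s^2 + 2ζωₙs + ωₙ²: ωₙ = √45 ≈ 6.708 rad/s and ζ = 11/(2·√45) ≈ 0.8199.
%OS = 100·exp(−πζ/√(1−ζ²)) = 100·exp(−π·0.8199/√(1−0.8199²)) ≈ 1.11%.

%OS ≈ 1.11%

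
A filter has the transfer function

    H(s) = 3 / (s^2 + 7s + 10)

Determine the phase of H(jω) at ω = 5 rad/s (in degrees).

∠H(j5) ≈ -113.2°

At s = j5: numerator = 3, denominator = -15 + j35.
∠H = ∠num − ∠den = 0° − (113.20°) = -113.2°.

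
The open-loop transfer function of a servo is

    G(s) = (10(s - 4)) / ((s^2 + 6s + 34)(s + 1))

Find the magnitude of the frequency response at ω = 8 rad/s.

Substitute s = j8: numerator = -40 + j80, denominator = -414 - j192.
|G(j8)| = |-40 + j80| / |-414 - j192| = 89.443 / 456.36 ≈ 0.1960.

|G(j8)| ≈ 0.1960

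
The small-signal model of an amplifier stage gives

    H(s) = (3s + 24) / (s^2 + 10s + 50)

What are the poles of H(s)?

s = -5 + 5j, -5 - 5j

The poles are the roots of the denominator s^2 + 10s + 50 = 0.
Using the quadratic formula: s = (-10 ± √(-100))/2 = -5 ± 5j.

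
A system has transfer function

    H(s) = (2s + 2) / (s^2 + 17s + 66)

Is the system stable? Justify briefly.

The denominator s^2 + 17s + 66 factors as (s + 11)(s + 6), giving poles at s = -11, -6.
Since all poles lie strictly in the left half-plane, the system is stable.

stable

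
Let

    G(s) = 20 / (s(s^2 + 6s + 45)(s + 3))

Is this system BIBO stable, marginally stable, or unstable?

marginally stable

The poles can be read from the denominator factors: s = 0, -3 + 6j, -3 - 6j, -3.
Since the simple pole(s) at s = 0 lie on the jω-axis with none in the right half-plane, the system is marginally stable.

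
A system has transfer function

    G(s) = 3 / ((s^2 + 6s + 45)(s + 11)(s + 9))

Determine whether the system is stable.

The poles can be read from the denominator factors: s = -3 + 6j, -3 - 6j, -11, -9.
Since all poles lie strictly in the left half-plane, the system is stable.

stable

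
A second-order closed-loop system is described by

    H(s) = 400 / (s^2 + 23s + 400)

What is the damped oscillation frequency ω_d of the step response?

Comparing s^2 + 23s + 400 to s^2 + 2ζωₙs + ωₙ²: ωₙ = 20 rad/s and ζ = 23/(2·20) = 0.575.
ζωₙ = 23/2 = 11.5, so ω_d = ωₙ√(1−ζ²) = √(ωₙ² − (ζωₙ)²) = √(400 − 11.5²) = √267.75 ≈ 16.36 rad/s.

ω_d ≈ 16.36 rad/s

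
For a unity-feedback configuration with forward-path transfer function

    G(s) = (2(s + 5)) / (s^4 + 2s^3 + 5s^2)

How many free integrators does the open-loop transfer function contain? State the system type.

The denominator has 2 factors of s at the origin (free integrators), so this is a Type 2 system.

Type 2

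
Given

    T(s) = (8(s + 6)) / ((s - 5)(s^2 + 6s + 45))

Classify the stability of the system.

unstable

The poles can be read from the denominator factors: s = 5, -3 ± 6j.
Since the pole(s) at s = 5 lie in the right half-plane, the system is unstable.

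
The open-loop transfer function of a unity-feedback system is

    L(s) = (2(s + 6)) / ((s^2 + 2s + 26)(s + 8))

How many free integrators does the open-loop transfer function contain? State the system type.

The denominator has no factor of s at the origin — no free integrator — so this is a Type 0 system.

Type 0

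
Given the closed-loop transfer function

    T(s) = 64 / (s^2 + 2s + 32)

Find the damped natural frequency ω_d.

ω_d ≈ 5.568 rad/s

Comparing s^2 + 2s + 32 to s^2 + 2ζωₙs + ωₙ²: ωₙ = √32 ≈ 5.657 rad/s and ζ = 2/(2·√32) ≈ 0.1768.
ζωₙ = 2/2 = 1, so ω_d = ωₙ√(1−ζ²) = √(ωₙ² − (ζωₙ)²) = √(32 − 1²) = √31 ≈ 5.568 rad/s.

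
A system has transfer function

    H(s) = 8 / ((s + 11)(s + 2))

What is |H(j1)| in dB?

Substitute s = j1: numerator = 8, denominator = 21 + j13.
|H(j1)| = |8| / |21 + j13| = 8 / 24.698 ≈ 0.3239.
In decibels: 20·log₁₀(0.3239) ≈ -9.79 dB.

|H(j1)|_dB ≈ -9.79 dB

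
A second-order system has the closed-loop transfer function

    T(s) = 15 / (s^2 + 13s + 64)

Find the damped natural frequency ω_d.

ω_d ≈ 4.664 rad/s

Comparing s^2 + 13s + 64 to s^2 + 2ζωₙs + ωₙ²: ωₙ = 8 rad/s and ζ = 13/(2·8) = 0.8125.
ζωₙ = 13/2 = 6.5, so ω_d = ωₙ√(1−ζ²) = √(ωₙ² − (ζωₙ)²) = √(64 − 6.5²) = √21.75 ≈ 4.664 rad/s.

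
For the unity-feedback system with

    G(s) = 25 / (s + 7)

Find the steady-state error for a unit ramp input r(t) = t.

e_ss = ∞

G(s) has no poles at the origin.
This is a Type 0 system; Kv = lim_{s→0} s·G(s) = 0, so the steady-state error for a ramp input is infinite.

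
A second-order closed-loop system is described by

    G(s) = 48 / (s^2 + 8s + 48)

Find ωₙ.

Compare the denominator to the standard form s^2 + 2ζωₙs + ωₙ².
ωₙ² = 48, so ωₙ = √48 ≈ 6.928 rad/s.

ωₙ ≈ 6.928 rad/s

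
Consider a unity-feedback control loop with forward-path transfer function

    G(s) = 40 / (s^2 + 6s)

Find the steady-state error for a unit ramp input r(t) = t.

e_ss = 0.1500

G(s) has one pole at the origin.
This is a Type 1 system. Kv = lim_{s→0} s·G(s) = 40/6 = 20/3.
e_ss = 1/Kv = 1/(20/3) = 3/20 ≈ 0.1500.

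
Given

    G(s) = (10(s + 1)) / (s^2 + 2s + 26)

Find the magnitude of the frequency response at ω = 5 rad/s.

|G(j5)| ≈ 5.074

Substitute s = j5: numerator = 10 + j50, denominator = 1 + j10.
|G(j5)| = |10 + j50| / |1 + j10| = 50.990 / 10.050 ≈ 5.074.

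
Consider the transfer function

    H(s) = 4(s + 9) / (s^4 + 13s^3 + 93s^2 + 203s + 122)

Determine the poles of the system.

s = -5 ± 6j, -1, -2

The poles are the roots of the denominator s^4 + 13s^3 + 93s^2 + 203s + 122 = 0.
Trying s = -1: the polynomial evaluates to 0, so (s + 1) is a factor.
Dividing out leaves s^3 + 12s^2 + 81s + 122 = 0.
This factors further as (s^2 + 10s + 61)(s + 2) = 0.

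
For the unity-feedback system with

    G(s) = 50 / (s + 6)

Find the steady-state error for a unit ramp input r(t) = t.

G(s) has no poles at the origin.
This is a Type 0 system; Kv = lim_{s→0} s·G(s) = 0, so the steady-state error for a ramp input is infinite.

e_ss = ∞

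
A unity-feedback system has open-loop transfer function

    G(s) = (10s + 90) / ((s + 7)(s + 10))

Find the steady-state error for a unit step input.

G(s) has no poles at the origin.
This is a Type 0 system. Kp = lim_{s→0} G(s) = 90/70 = 9/7.
e_ss = 1/(1 + Kp) = 1/(1 + 9/7) = 7/16 ≈ 0.4375.

e_ss = 0.4375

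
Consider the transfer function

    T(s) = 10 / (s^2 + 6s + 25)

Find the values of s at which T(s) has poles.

The poles are the roots of the denominator s^2 + 6s + 25 = 0.
Using the quadratic formula: s = (-6 ± √(-64))/2 = -3 ± 4j.

s = -3 ± 4j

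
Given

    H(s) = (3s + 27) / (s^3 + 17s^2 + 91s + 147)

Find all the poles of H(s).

s = -3, -7, -7

The poles are the roots of the denominator s^3 + 17s^2 + 91s + 147 = 0.
Trying s = -3: the polynomial evaluates to 0, so (s + 3) is a factor.
Dividing out leaves s^2 + 14s + 49 = 0.
Factoring the quadratic: (s + 7)^2 = 0.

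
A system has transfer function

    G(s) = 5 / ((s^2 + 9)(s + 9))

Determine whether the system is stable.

marginally stable

The poles can be read from the denominator factors: s = 3j, -3j, -9.
Since the simple pole(s) at s = ±3j lie on the jω-axis with none in the right half-plane, the system is marginally stable.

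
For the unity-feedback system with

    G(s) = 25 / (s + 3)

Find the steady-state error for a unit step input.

G(s) has no poles at the origin.
This is a Type 0 system. Kp = lim_{s→0} G(s) = 25/3.
e_ss = 1/(1 + Kp) = 1/(1 + 25/3) = 3/28 ≈ 0.1071.

e_ss = 0.1071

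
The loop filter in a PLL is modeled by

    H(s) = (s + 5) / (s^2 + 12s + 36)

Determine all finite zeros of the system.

Set the numerator to zero: s + 5 = 0.
So s = -5.

s = -5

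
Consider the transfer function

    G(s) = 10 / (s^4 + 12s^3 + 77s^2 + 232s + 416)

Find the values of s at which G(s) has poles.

s = -4 + 4j, -4 - 4j, -2 + 3j, -2 - 3j

The poles are the roots of the denominator s^4 + 12s^3 + 77s^2 + 232s + 416 = 0.
No real roots exist; factor into two real quadratics: (s^2 + 8s + 32)(s^2 + 4s + 13) = 0.
Each quadratic gives a conjugate pair via the quadratic formula.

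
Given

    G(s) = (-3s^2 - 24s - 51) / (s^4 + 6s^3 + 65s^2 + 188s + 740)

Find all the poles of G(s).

s = -1 ± 6j, -2 ± 4j

The poles are the roots of the denominator s^4 + 6s^3 + 65s^2 + 188s + 740 = 0.
No real roots exist; factor into two real quadratics: (s^2 + 2s + 37)(s^2 + 4s + 20) = 0.
Each quadratic gives a conjugate pair via the quadratic formula.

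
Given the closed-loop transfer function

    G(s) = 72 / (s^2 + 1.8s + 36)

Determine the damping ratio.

Compare the denominator to the standard form s^2 + 2ζωₙs + ωₙ².
ωₙ² = 36, so ωₙ = 6 rad/s.
2ζωₙ = 1.8, so ζ = 1.8/(2·6) = 0.15.

ζ = 0.15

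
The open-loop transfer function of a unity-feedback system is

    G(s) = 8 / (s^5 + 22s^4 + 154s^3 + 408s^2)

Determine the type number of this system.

Factor s from the denominator: s^5 + 22s^4 + 154s^3 + 408s^2 = s^2·(s^3 + 22s^2 + 154s + 408).
There are 2 poles at the origin, so the system is Type 2.

Type 2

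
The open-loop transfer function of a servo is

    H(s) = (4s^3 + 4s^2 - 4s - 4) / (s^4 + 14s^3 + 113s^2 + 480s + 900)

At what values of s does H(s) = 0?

s = -1, 1, -1

Set the numerator to zero: 4s^3 + 4s^2 - 4s - 4 = 0, i.e. 4·(s^3 + s^2 - s - 1) = 0.
Factoring: (s + 1)^2(s - 1) = 0.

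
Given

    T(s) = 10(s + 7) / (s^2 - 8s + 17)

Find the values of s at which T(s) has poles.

The poles are the roots of the denominator s^2 - 8s + 17 = 0.
Using the quadratic formula: s = (8 ± √(-4))/2 = 4 ± 1j.

s = 4 ± j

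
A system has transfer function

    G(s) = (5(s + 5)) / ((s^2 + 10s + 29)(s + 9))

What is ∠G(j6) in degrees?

∠G(j6) ≈ -80.15°

At s = j6: numerator = 25 + j30, denominator = -423 + j498.
∠G = ∠num − ∠den = 50.194° − (130.34°) = -80.15°.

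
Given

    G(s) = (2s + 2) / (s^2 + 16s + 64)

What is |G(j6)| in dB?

Substitute s = j6: numerator = 2 + j12, denominator = 28 + j96.
|G(j6)| = |2 + j12| / |28 + j96| = 12.166 / 100 ≈ 0.1217.
In decibels: 20·log₁₀(0.1217) ≈ -18.3 dB.

|G(j6)|_dB ≈ -18.3 dB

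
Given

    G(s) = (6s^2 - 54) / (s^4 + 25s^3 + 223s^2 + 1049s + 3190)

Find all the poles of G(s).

The poles are the roots of the denominator s^4 + 25s^3 + 223s^2 + 1049s + 3190 = 0.
Trying s = -11: the polynomial evaluates to 0, so (s + 11) is a factor.
Dividing out leaves s^3 + 14s^2 + 69s + 290 = 0.
This factors further as (s^2 + 4s + 29)(s + 10) = 0.

s = -2 ± 5j, -11, -10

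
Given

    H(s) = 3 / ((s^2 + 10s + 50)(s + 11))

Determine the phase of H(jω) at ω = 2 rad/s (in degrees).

At s = j2: numerator = 3, denominator = 466 + j312.
∠H = ∠num − ∠den = 0° − (33.803°) = -33.80°.

∠H(j2) ≈ -33.80°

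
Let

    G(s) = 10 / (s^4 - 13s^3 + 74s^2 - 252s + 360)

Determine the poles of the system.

s = 2 + 4j, 2 - 4j, 6, 3

The poles are the roots of the denominator s^4 - 13s^3 + 74s^2 - 252s + 360 = 0.
Trying s = 6: the polynomial evaluates to 0, so (s - 6) is a factor.
Dividing out leaves s^3 - 7s^2 + 32s - 60 = 0.
This factors further as (s^2 - 4s + 20)(s - 3) = 0.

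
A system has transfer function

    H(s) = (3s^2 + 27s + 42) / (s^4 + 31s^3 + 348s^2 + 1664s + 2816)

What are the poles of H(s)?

s = -11, -4, -8, -8

The poles are the roots of the denominator s^4 + 31s^3 + 348s^2 + 1664s + 2816 = 0.
Trying s = -11: the polynomial evaluates to 0, so (s + 11) is a factor.
Dividing out leaves s^3 + 20s^2 + 128s + 256 = 0.
This factors further as (s + 4)(s + 8)^2 = 0.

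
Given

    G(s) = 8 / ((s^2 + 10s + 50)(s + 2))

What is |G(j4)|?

Substitute s = j4: numerator = 8, denominator = -92 + j216.
|G(j4)| = |8| / |-92 + j216| = 8 / 234.78 ≈ 0.03407.

|G(j4)| ≈ 0.03407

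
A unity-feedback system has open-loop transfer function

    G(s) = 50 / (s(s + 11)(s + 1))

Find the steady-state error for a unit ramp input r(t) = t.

G(s) has one pole at the origin.
This is a Type 1 system. Kv = lim_{s→0} s·G(s) = 50/11.
e_ss = 1/Kv = 1/(50/11) = 11/50 ≈ 0.2200.

e_ss = 0.2200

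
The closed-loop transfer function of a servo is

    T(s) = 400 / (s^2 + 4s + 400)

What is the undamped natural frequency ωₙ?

ωₙ = 20 rad/s

Compare the denominator to the standard form s^2 + 2ζωₙs + ωₙ².
ωₙ² = 400, so ωₙ = 20 rad/s.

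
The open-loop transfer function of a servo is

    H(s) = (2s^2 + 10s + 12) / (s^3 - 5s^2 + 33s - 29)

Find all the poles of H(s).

The poles are the roots of the denominator s^3 - 5s^2 + 33s - 29 = 0.
Trying s = 1: the polynomial evaluates to 0, so (s - 1) is a factor.
Dividing out leaves s^2 - 4s + 29 = 0.
The quadratic formula then gives s = 2 ± 5j.

s = 2 + 5j, 2 - 5j, 1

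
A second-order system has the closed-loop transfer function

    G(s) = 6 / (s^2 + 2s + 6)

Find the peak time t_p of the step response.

t_p ≈ 1.405 s

Comparing s^2 + 2s + 6 to s^2 + 2ζωₙs + ωₙ²: ωₙ = √6 ≈ 2.449 rad/s and ζ = 2/(2·√6) ≈ 0.4082.
ζωₙ = 2/2 = 1, so ω_d = ωₙ√(1−ζ²) = √(ωₙ² − (ζωₙ)²) = √(6 − 1²) = √5 ≈ 2.236 rad/s.
t_p = π/ω_d = π/2.236 ≈ 1.405 s.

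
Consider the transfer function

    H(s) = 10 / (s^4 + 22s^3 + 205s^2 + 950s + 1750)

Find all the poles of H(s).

s = -5 + 5j, -5 - 5j, -7, -5

The poles are the roots of the denominator s^4 + 22s^3 + 205s^2 + 950s + 1750 = 0.
Trying s = -7: the polynomial evaluates to 0, so (s + 7) is a factor.
Dividing out leaves s^3 + 15s^2 + 100s + 250 = 0.
This factors further as (s^2 + 10s + 50)(s + 5) = 0.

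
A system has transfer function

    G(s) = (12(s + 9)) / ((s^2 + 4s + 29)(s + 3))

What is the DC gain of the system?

At s = 0 each factor (s + a) contributes a and each (s^2 + bs + c) contributes c.
G(0) = 12·(9) / ((29) · (3)) = 108/87 = 36/29.

G(0) = 36/29 ≈ 1.241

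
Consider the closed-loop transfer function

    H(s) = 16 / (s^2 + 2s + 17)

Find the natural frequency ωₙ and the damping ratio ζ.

Compare the denominator to the standard form s^2 + 2ζωₙs + ωₙ².
ωₙ² = 17, so ωₙ = √17 ≈ 4.123 rad/s.
2ζωₙ = 2, so ζ = 2/(2·√17) ≈ 0.2425.
With ζ = 0.2425 the response is underdamped.

ωₙ ≈ 4.123 rad/s, ζ ≈ 0.2425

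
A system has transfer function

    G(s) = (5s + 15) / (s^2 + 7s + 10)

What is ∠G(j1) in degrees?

∠G(j1) ≈ -19.44°

At s = j1: numerator = 15 + j5, denominator = 9 + j7.
∠G = ∠num − ∠den = 18.435° − (37.875°) = -19.44°.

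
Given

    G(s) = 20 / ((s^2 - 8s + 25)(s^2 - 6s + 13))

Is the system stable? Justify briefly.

The poles can be read from the denominator factors: s = 4 ± 3j, 3 ± 2j.
Since the pole(s) at s = 4 + 3j, 4 - 3j, 3 + 2j, 3 - 2j lie in the right half-plane, the system is unstable.

unstable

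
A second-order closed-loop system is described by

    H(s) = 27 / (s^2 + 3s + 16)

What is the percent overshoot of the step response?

Comparing s^2 + 3s + 16 to s^2 + 2ζωₙs + ωₙ²: ωₙ = 4 rad/s and ζ = 3/(2·4) = 0.375.
%OS = 100·exp(−πζ/√(1−ζ²)) = 100·exp(−π·0.375/√(1−0.375²)) ≈ 28.1%.

%OS ≈ 28.1%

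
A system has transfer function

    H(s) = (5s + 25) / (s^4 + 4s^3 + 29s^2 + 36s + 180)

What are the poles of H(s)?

The poles are the roots of the denominator s^4 + 4s^3 + 29s^2 + 36s + 180 = 0.
No real roots exist; factor into two real quadratics: (s^2 + 9)(s^2 + 4s + 20) = 0.
Each quadratic gives a conjugate pair via the quadratic formula.

s = 3j, -3j, -2 + 4j, -2 - 4j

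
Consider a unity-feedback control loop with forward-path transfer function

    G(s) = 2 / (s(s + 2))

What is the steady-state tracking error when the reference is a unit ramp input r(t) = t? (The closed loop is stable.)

G(s) has one pole at the origin.
This is a Type 1 system. Kv = lim_{s→0} s·G(s) = 2/2 = 1.
e_ss = 1/Kv = 1/(1) = 1.

e_ss = 1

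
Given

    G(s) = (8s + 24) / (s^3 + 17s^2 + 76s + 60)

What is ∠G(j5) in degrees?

At s = j5: numerator = 24 + j40, denominator = -365 + j255.
∠G = ∠num − ∠den = 59.036° − (145.06°) = -86.02°.

∠G(j5) ≈ -86.02°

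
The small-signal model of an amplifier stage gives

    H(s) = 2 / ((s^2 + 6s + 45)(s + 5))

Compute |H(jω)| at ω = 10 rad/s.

|H(j10)| ≈ 0.002198

Substitute s = j10: numerator = 2, denominator = -875 - j250.
|H(j10)| = |2| / |-875 - j250| = 2 / 910.01 ≈ 0.002198.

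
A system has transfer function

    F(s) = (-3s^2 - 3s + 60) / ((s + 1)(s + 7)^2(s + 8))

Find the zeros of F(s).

s = 4, -5

Set the numerator to zero: -3s^2 - 3s + 60 = 0, i.e. -3·(s^2 + s - 20) = 0.
Factoring: (s - 4)(s + 5) = 0.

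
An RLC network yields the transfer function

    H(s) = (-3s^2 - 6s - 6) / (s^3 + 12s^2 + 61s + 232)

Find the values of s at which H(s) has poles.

The poles are the roots of the denominator s^3 + 12s^2 + 61s + 232 = 0.
Trying s = -8: the polynomial evaluates to 0, so (s + 8) is a factor.
Dividing out leaves s^2 + 4s + 29 = 0.
The quadratic formula then gives s = -2 ± 5j.

s = -2 ± 5j, -8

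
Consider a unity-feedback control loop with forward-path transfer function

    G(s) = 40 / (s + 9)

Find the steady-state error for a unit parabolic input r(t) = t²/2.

G(s) has no poles at the origin.
This is a Type 0 system; Ka = lim_{s→0} s^2·G(s) = 0, so the steady-state error for a parabola input is infinite.

e_ss = ∞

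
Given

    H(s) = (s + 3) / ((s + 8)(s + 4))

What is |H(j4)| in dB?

Substitute s = j4: numerator = 3 + j4, denominator = 16 + j48.
|H(j4)| = |3 + j4| / |16 + j48| = 5 / 50.596 ≈ 0.09882.
In decibels: 20·log₁₀(0.09882) ≈ -20.1 dB.

|H(j4)|_dB ≈ -20.1 dB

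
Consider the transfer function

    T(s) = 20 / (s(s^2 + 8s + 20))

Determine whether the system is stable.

marginally stable

The poles can be read from the denominator factors: s = 0, -4 + 2j, -4 - 2j.
Since the simple pole(s) at s = 0 lie on the jω-axis with none in the right half-plane, the system is marginally stable.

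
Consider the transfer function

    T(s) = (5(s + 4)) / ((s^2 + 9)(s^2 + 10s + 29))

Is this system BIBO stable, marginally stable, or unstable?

The poles can be read from the denominator factors: s = 3j, -3j, -5 + 2j, -5 - 2j.
Since the simple pole(s) at s = 3j, -3j lie on the jω-axis with none in the right half-plane, the system is marginally stable.

marginally stable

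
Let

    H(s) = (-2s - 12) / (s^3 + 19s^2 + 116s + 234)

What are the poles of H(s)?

s = -5 + j, -5 - j, -9

The poles are the roots of the denominator s^3 + 19s^2 + 116s + 234 = 0.
Trying s = -9: the polynomial evaluates to 0, so (s + 9) is a factor.
Dividing out leaves s^2 + 10s + 26 = 0.
The quadratic formula then gives s = -5 ± 1j.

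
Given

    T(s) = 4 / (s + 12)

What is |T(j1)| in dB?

|T(j1)|_dB ≈ -9.57 dB

Substitute s = j1: numerator = 4, denominator = 12 + j1.
|T(j1)| = |4| / |12 + j1| = 4 / 12.042 ≈ 0.3322.
In decibels: 20·log₁₀(0.3322) ≈ -9.57 dB.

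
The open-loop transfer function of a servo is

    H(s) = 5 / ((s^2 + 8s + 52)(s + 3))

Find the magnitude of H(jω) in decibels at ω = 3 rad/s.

Substitute s = j3: numerator = 5, denominator = 57 + j201.
|H(j3)| = |5| / |57 + j201| = 5 / 208.93 ≈ 0.02393.
In decibels: 20·log₁₀(0.02393) ≈ -32.4 dB.

|H(j3)|_dB ≈ -32.4 dB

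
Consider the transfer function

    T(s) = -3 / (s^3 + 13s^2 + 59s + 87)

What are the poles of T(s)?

s = -5 ± 2j, -3

The poles are the roots of the denominator s^3 + 13s^2 + 59s + 87 = 0.
Trying s = -3: the polynomial evaluates to 0, so (s + 3) is a factor.
Dividing out leaves s^2 + 10s + 29 = 0.
The quadratic formula then gives s = -5 ± 2j.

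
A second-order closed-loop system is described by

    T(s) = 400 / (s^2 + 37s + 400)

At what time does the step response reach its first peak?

Comparing s^2 + 37s + 400 to s^2 + 2ζωₙs + ωₙ²: ωₙ = 20 rad/s and ζ = 37/(2·20) = 0.925.
ζωₙ = 37/2 = 18.5, so ω_d = ωₙ√(1−ζ²) = √(ωₙ² − (ζωₙ)²) = √(400 − 18.5²) = √57.75 ≈ 7.599 rad/s.
t_p = π/ω_d = π/7.599 ≈ 0.4134 s.

t_p ≈ 0.4134 s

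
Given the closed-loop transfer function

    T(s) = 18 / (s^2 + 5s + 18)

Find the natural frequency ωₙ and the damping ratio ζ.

ωₙ ≈ 4.243 rad/s, ζ ≈ 0.5893

Compare the denominator to the standard form s^2 + 2ζωₙs + ωₙ².
ωₙ² = 18, so ωₙ = √18 ≈ 4.243 rad/s.
2ζωₙ = 5, so ζ = 5/(2·√18) ≈ 0.5893.
With ζ = 0.5893 the response is underdamped.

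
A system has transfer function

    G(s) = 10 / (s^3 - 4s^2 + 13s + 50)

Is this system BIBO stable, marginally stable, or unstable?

unstable

The denominator s^3 - 4s^2 + 13s + 50 factors as (s^2 - 6s + 25)(s + 2), giving poles at s = 3 ± 4j, -2.
Since the pole(s) at s = 3 ± 4j lie in the right half-plane, the system is unstable.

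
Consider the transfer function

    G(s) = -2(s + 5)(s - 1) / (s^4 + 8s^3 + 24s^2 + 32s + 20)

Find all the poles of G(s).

s = -1 + j, -1 - j, -3 + j, -3 - j

The poles are the roots of the denominator s^4 + 8s^3 + 24s^2 + 32s + 20 = 0.
No real roots exist; factor into two real quadratics: (s^2 + 2s + 2)(s^2 + 6s + 10) = 0.
Each quadratic gives a conjugate pair via the quadratic formula.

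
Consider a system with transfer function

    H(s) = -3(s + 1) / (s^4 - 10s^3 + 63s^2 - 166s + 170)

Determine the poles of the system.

s = 2 ± j, 3 ± 5j

The poles are the roots of the denominator s^4 - 10s^3 + 63s^2 - 166s + 170 = 0.
No real roots exist; factor into two real quadratics: (s^2 - 4s + 5)(s^2 - 6s + 34) = 0.
Each quadratic gives a conjugate pair via the quadratic formula.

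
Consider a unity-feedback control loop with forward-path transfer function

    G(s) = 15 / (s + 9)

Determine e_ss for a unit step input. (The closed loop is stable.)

G(s) has no poles at the origin.
This is a Type 0 system. Kp = lim_{s→0} G(s) = 15/9 = 5/3.
e_ss = 1/(1 + Kp) = 1/(1 + 5/3) = 3/8 ≈ 0.3750.

e_ss = 0.3750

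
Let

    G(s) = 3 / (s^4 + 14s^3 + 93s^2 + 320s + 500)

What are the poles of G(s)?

The poles are the roots of the denominator s^4 + 14s^3 + 93s^2 + 320s + 500 = 0.
No real roots exist; factor into two real quadratics: (s^2 + 8s + 20)(s^2 + 6s + 25) = 0.
Each quadratic gives a conjugate pair via the quadratic formula.

s = -4 + 2j, -4 - 2j, -3 + 4j, -3 - 4j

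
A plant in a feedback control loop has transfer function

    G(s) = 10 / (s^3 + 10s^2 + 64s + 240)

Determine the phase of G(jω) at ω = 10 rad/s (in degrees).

∠G(j10) ≈ 154.7°

At s = j10: numerator = 10, denominator = -760 - j360.
∠G = ∠num − ∠den = 0° − (-154.65°) = 154.7°.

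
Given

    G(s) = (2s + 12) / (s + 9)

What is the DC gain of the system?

G(0) = 4/3 ≈ 1.333

Set s = 0: G(0) = (12) / (9) = 4/3.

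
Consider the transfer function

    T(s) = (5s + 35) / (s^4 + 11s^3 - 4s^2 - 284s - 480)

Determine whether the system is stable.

The denominator s^4 + 11s^3 - 4s^2 - 284s - 480 factors as (s + 2)(s - 5)(s + 8)(s + 6), giving poles at s = -2, 5, -8, -6.
Since the pole(s) at s = 5 lie in the right half-plane, the system is unstable.

unstable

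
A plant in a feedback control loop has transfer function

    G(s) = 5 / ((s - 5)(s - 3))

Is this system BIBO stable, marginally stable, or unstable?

unstable

The poles can be read from the denominator factors: s = 5, 3.
Since the pole(s) at s = 5, 3 lie in the right half-plane, the system is unstable.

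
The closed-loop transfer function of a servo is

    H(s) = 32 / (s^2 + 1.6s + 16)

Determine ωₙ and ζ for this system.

ωₙ = 4 rad/s, ζ = 0.2

Compare the denominator to the standard form s^2 + 2ζωₙs + ωₙ².
ωₙ² = 16, so ωₙ = 4 rad/s.
2ζωₙ = 1.6, so ζ = 1.6/(2·4) = 0.2.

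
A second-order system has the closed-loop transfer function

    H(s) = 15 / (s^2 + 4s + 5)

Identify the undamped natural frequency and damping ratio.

ωₙ ≈ 2.236 rad/s, ζ ≈ 0.8944

Compare the denominator to the standard form s^2 + 2ζωₙs + ωₙ².
ωₙ² = 5, so ωₙ = √5 ≈ 2.236 rad/s.
2ζωₙ = 4, so ζ = 4/(2·√5) ≈ 0.8944.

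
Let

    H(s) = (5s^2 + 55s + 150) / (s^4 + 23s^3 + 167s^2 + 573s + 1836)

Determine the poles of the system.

s = -1 ± 4j, -12, -9

The poles are the roots of the denominator s^4 + 23s^3 + 167s^2 + 573s + 1836 = 0.
Trying s = -12: the polynomial evaluates to 0, so (s + 12) is a factor.
Dividing out leaves s^3 + 11s^2 + 35s + 153 = 0.
This factors further as (s^2 + 2s + 17)(s + 9) = 0.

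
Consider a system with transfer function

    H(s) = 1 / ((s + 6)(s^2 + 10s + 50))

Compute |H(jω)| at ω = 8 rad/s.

|H(j8)| ≈ 0.001231

Substitute s = j8: numerator = 1, denominator = -724 + j368.
|H(j8)| = |1| / |-724 + j368| = 1 / 812.16 ≈ 0.001231.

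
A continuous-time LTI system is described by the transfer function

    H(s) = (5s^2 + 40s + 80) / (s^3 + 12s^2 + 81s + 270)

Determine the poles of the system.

The poles are the roots of the denominator s^3 + 12s^2 + 81s + 270 = 0.
Trying s = -6: the polynomial evaluates to 0, so (s + 6) is a factor.
Dividing out leaves s^2 + 6s + 45 = 0.
The quadratic formula then gives s = -3 ± 6j.

s = -3 ± 6j, -6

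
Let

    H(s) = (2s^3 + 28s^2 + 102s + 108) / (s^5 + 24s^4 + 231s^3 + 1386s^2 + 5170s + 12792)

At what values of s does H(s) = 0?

Set the numerator to zero: 2s^3 + 28s^2 + 102s + 108 = 0, i.e. 2·(s^3 + 14s^2 + 51s + 54) = 0.
Factoring: (s + 2)(s + 9)(s + 3) = 0.

s = -2, -9, -3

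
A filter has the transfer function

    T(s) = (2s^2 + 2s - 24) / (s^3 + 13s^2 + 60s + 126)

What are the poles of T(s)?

s = -3 + 3j, -3 - 3j, -7

The poles are the roots of the denominator s^3 + 13s^2 + 60s + 126 = 0.
Trying s = -7: the polynomial evaluates to 0, so (s + 7) is a factor.
Dividing out leaves s^2 + 6s + 18 = 0.
The quadratic formula then gives s = -3 ± 3j.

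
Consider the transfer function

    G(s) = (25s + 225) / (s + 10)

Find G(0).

G(0) = 45/2 ≈ 22.50

Set s = 0: G(0) = (225) / (10) = 45/2.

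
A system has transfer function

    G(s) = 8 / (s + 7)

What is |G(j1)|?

Substitute s = j1: numerator = 8, denominator = 7 + j1.
|G(j1)| = |8| / |7 + j1| = 8 / 7.0711 ≈ 1.131.

|G(j1)| ≈ 1.131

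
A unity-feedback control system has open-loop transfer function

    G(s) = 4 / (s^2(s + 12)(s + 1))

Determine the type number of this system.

Type 2

The denominator has 2 factors of s at the origin (free integrators), so this is a Type 2 system.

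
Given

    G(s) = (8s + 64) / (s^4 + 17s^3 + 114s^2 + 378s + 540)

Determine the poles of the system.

s = -5, -6, -3 ± 3j

The poles are the roots of the denominator s^4 + 17s^3 + 114s^2 + 378s + 540 = 0.
Trying s = -5: the polynomial evaluates to 0, so (s + 5) is a factor.
Dividing out leaves s^3 + 12s^2 + 54s + 108 = 0.
This factors further as (s + 6)(s^2 + 6s + 18) = 0.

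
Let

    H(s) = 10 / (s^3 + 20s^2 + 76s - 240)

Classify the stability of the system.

The denominator s^3 + 20s^2 + 76s - 240 factors as (s - 2)(s + 10)(s + 12), giving poles at s = 2, -10, -12.
Since the pole(s) at s = 2 lie in the right half-plane, the system is unstable.

unstable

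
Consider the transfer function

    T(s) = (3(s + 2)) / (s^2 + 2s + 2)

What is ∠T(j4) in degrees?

∠T(j4) ≈ -86.82°

At s = j4: numerator = 6 + j12, denominator = -14 + j8.
∠T = ∠num − ∠den = 63.435° − (150.26°) = -86.82°.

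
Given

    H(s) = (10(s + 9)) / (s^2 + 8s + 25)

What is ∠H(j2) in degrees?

At s = j2: numerator = 90 + j20, denominator = 21 + j16.
∠H = ∠num − ∠den = 12.529° − (37.304°) = -24.78°.

∠H(j2) ≈ -24.78°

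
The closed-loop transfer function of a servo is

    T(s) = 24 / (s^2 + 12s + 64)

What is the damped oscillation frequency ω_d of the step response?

Comparing s^2 + 12s + 64 to s^2 + 2ζωₙs + ωₙ²: ωₙ = 8 rad/s and ζ = 12/(2·8) = 0.75.
ζωₙ = 12/2 = 6, so ω_d = ωₙ√(1−ζ²) = √(ωₙ² − (ζωₙ)²) = √(64 − 6²) = √28 ≈ 5.292 rad/s.

ω_d ≈ 5.292 rad/s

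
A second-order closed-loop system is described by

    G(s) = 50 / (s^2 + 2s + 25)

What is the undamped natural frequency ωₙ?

ωₙ = 5 rad/s

Compare the denominator to the standard form s^2 + 2ζωₙs + ωₙ².
ωₙ² = 25, so ωₙ = 5 rad/s.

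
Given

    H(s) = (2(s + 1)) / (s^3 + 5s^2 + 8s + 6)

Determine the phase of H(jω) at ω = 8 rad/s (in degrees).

∠H(j8) ≈ -152.1°

At s = j8: numerator = 2 + j16, denominator = -314 - j448.
∠H = ∠num − ∠den = 82.875° − (-125.03°) = 207.9°, which wraps to -152.1°.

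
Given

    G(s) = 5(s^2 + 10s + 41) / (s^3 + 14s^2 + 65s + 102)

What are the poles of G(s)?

The poles are the roots of the denominator s^3 + 14s^2 + 65s + 102 = 0.
Trying s = -6: the polynomial evaluates to 0, so (s + 6) is a factor.
Dividing out leaves s^2 + 8s + 17 = 0.
The quadratic formula then gives s = -4 ± 1j.

s = -4 + j, -4 - j, -6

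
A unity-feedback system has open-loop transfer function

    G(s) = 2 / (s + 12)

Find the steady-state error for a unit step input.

G(s) has no poles at the origin.
This is a Type 0 system. Kp = lim_{s→0} G(s) = 2/12 = 1/6.
e_ss = 1/(1 + Kp) = 1/(1 + 1/6) = 6/7 ≈ 0.8571.

e_ss = 0.8571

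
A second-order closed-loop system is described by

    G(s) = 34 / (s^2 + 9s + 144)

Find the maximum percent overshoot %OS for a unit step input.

Comparing s^2 + 9s + 144 to s^2 + 2ζωₙs + ωₙ²: ωₙ = 12 rad/s and ζ = 9/(2·12) = 0.375.
%OS = 100·exp(−πζ/√(1−ζ²)) = 100·exp(−π·0.375/√(1−0.375²)) ≈ 28.1%.

%OS ≈ 28.1%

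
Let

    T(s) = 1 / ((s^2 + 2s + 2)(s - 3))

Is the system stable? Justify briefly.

The poles can be read from the denominator factors: s = -1 + j, -1 - j, 3.
Since the pole(s) at s = 3 lie in the right half-plane, the system is unstable.

unstable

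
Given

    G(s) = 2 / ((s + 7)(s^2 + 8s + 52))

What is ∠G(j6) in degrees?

At s = j6: numerator = 2, denominator = -176 + j432.
∠G = ∠num − ∠den = 0° − (112.17°) = -112.2°.

∠G(j6) ≈ -112.2°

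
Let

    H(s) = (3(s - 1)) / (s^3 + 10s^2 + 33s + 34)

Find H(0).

Set s = 0: H(0) = (-3) / (34) = -3/34.

H(0) = -3/34 ≈ -0.08824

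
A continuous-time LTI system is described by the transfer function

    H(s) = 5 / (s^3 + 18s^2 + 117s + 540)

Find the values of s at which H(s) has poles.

s = -3 + 6j, -3 - 6j, -12

The poles are the roots of the denominator s^3 + 18s^2 + 117s + 540 = 0.
Trying s = -12: the polynomial evaluates to 0, so (s + 12) is a factor.
Dividing out leaves s^2 + 6s + 45 = 0.
The quadratic formula then gives s = -3 ± 6j.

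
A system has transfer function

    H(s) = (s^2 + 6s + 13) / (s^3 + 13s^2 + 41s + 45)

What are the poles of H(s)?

The poles are the roots of the denominator s^3 + 13s^2 + 41s + 45 = 0.
Trying s = -9: the polynomial evaluates to 0, so (s + 9) is a factor.
Dividing out leaves s^2 + 4s + 5 = 0.
The quadratic formula then gives s = -2 ± 1j.

s = -2 + j, -2 - j, -9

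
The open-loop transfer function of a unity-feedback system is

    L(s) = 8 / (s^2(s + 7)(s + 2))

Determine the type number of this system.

Type 2

The denominator has 2 factors of s at the origin (free integrators), so this is a Type 2 system.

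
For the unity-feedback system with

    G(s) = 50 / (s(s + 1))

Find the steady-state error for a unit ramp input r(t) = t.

e_ss = 0.02000

G(s) has one pole at the origin.
This is a Type 1 system. Kv = lim_{s→0} s·G(s) = 50/1.
e_ss = 1/Kv = 1/(50) = 1/50 ≈ 0.02000.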